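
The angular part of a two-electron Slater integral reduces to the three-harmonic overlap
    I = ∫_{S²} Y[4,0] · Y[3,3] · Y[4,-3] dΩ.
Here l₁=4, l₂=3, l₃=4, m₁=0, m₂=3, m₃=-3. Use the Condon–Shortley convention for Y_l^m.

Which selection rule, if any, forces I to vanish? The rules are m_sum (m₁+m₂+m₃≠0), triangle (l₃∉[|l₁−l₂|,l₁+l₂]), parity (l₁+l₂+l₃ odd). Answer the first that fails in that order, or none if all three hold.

parity

m₁+m₂+m₃ = 0 + 3 − 3 = 0  ✓
triangle: |4−3|=1 ≤ l₃=4 ≤ 4+3=7  ✓
parity: l₁+l₂+l₃ = 11 is odd  ✗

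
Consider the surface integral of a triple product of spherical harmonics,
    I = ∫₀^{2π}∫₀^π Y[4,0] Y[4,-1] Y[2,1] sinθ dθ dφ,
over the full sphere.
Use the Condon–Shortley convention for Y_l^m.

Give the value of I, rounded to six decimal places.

-0.044869

Rules hold: Σm=0, L=10 even, 0≤2≤8.
N = 9·9·5 = 405
Δ = 6!·2!·2!/11! = 1/13860
Racah Σ t=2..4: t=2:+1/192 t=3:−1/36 t=4:+1/192 = -5/288
⇒ 3j(4 4 2; 0 0 0)² = 20/693, sgn -1
Racah Σ t=2..3: t=2:+1/96 t=3:−1/72 = -1/288
⇒ 3j(4 4 2; 0 -1 1)² = 1/462, sgn +1
4πI² = N·(3j₀)²·(3jₘ)² = 150/5929
I = -1·√(0.0252994/4π) = -0.04486937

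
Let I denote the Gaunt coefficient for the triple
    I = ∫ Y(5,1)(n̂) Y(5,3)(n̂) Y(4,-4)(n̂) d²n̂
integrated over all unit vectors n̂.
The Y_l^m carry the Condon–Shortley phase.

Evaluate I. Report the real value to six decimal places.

Checks pass: Σm=0; 14 even; l₃=4∈[0,10].
(2·5+1)(2·5+1)(2·4+1) = 1089
Δ: 6! 4! 4! / 15! → 1/3153150
sum: t=1:−1/69120 t=2:+1/1728 t=3:−1/576 t=4:+1/1728 t=5:−1/69120 = -7/11520
3j²(5 5 4; 0 0 0) = Δ·Π!·Σ² = 2/143  (sign -1)
sum: t=4:+1/27648 = 1/27648
3j²(5 5 4; 1 3 -4) = Δ·Π!·Σ² = 10/429  (sign +1)
combine: 4πI² = 1089·2/143·10/429 = 60/169
take √, sign -1: I = -0.16808437

-0.168084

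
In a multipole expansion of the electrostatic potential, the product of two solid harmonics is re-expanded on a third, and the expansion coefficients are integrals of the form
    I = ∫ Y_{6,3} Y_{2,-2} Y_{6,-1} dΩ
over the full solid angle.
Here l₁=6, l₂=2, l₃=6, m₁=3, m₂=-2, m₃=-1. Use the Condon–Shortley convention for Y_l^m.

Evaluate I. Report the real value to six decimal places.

0.177674

Rules hold: Σm=0, L=14 even, 4≤6≤8.
N = 13·5·13 = 845
Δ = 2!·10!·2!/15! = 1/90090
Racah Σ t=0..2: t=0:+1/69120 t=1:−1/14400 t=2:+1/69120 = -7/172800
⇒ 3j(6 2 6; 0 0 0)² = 14/715, sgn -1
Racah Σ t=0..0: t=0:+1/120960 = 1/120960
⇒ 3j(6 2 6; 3 -2 -1)² = 24/1001, sgn -1
4πI² = N·(3j₀)²·(3jₘ)² = 48/121
I = +1·√(0.396694/4π) = 0.17767364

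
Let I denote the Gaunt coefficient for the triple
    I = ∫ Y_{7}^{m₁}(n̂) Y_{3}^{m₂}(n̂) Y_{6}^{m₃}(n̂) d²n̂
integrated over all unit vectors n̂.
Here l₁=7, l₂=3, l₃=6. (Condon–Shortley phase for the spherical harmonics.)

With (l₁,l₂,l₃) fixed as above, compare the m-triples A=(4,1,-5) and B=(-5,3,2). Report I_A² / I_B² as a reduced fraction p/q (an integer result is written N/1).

Shared (l₁,l₂,l₃)=(7,3,6): N and (l;000)² cancel in I_A²/I_B².
A: Δ = 4!·10!·2!/17! = 1/2042040; Racah Σ t=2..3: t=2:+1/2903040 t=3:−1/21772800 = 13/43545600; ⇒ 3j(7 3 6; 4 1 -5)² = 143/7140, sgn -1
B: Δ = 4!·10!·2!/17! = 1/2042040; Racah Σ t=4..4: t=4:+1/3870720 = 1/3870720; ⇒ 3j(7 3 6; -5 3 2)² = 135/6188, sgn +1
I_A²/I_B² = (143/7140)/(135/6188) = 1859/2025

1859/2025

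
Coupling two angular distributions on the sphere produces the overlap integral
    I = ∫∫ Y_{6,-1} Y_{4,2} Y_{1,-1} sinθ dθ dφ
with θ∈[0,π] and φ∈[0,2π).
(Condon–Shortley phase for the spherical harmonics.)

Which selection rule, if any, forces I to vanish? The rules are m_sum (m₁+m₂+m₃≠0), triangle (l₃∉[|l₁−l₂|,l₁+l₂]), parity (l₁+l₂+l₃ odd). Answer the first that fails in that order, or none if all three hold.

triangle

Σmᵢ = 0  ✓
l₃∈[|l₁−l₂|,l₁+l₂]=[2,10], have l₃=1  ✗
Σlᵢ = 11 ⇒ odd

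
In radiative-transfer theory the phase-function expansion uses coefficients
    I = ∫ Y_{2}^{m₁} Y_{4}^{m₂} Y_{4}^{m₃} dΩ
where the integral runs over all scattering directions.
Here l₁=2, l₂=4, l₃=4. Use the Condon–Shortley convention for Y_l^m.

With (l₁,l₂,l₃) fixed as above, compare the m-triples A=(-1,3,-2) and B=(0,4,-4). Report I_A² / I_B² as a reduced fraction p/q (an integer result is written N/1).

75/112

Shared (l₁,l₂,l₃)=(2,4,4): N and (l;000)² cancel in I_A²/I_B².
A: Δ = 2!·2!·6!/11! = 1/13860; Racah Σ t=1..2: t=1:−1/1440 t=2:+1/240 = 1/288; ⇒ 3j(2 4 4; -1 3 -2)² = 5/132, sgn +1
B: Δ = 2!·2!·6!/11! = 1/13860; Racah Σ t=2..2: t=2:+1/2880 = 1/2880; ⇒ 3j(2 4 4; 0 4 -4)² = 28/495, sgn +1
I_A²/I_B² = (5/132)/(28/495) = 75/112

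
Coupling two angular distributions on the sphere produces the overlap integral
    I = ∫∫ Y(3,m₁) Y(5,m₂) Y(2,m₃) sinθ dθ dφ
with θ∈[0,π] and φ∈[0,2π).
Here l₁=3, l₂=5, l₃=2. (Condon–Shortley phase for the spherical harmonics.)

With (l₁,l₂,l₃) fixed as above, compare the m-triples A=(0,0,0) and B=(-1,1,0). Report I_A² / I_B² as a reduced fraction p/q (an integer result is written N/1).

10/9

Shared (l₁,l₂,l₃)=(3,5,2): N and (l;000)² cancel in I_A²/I_B².
A: Δ = 6!·0!·4!/11! = 1/2310; Racah Σ t=3..3: t=3:−1/144 = -1/144; ⇒ 3j(3 5 2; 0 0 0)² = 10/231, sgn -1
B: Δ = 6!·0!·4!/11! = 1/2310; Racah Σ t=4..4: t=4:+1/192 = 1/192; ⇒ 3j(3 5 2; -1 1 0)² = 3/77, sgn +1
I_A²/I_B² = (10/231)/(3/77) = 10/9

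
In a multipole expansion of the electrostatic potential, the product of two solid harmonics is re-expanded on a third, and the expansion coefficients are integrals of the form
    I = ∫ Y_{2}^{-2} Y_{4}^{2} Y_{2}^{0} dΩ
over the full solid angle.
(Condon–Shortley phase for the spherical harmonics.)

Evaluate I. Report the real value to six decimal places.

0.156078

Rules hold: Σm=0, L=8 even, 2≤2≤6.
N = 5·9·5 = 225
Δ = 4!·0!·4!/9! = 1/630
Racah Σ t=2..2: t=2:+1/16 = 1/16
⇒ 3j(2 4 2; 0 0 0)² = 2/35, sgn +1
Racah Σ t=4..4: t=4:+1/96 = 1/96
⇒ 3j(2 4 2; -2 2 0)² = 1/42, sgn +1
4πI² = N·(3j₀)²·(3jₘ)² = 15/49
I = +1·√(0.306122/4π) = 0.15607835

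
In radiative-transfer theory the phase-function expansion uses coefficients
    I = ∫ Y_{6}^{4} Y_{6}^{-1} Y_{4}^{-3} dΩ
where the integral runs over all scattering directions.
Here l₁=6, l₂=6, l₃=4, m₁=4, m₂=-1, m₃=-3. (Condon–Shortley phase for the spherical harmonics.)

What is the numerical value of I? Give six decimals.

Rules hold: Σm=0, L=16 even, 0≤4≤12.
N = 13·13·9 = 1521
Δ = 8!·4!·4!/17! = 1/15315300
Racah Σ t=2..6: t=2:+1/829440 t=3:−1/25920 t=4:+1/9216 t=5:−1/25920 t=6:+1/829440 = 7/207360
⇒ 3j(6 6 4; 0 0 0)² = 28/2431, sgn +1
Racah Σ t=1..2: t=1:−1/725760 t=2:+1/207360 = 1/290304
⇒ 3j(6 6 4; 4 -1 -3)² = 125/7293, sgn -1
4πI² = N·(3j₀)²·(3jₘ)² = 10500/34969
I = -1·√(0.300266/4π) = -0.15457815

-0.154578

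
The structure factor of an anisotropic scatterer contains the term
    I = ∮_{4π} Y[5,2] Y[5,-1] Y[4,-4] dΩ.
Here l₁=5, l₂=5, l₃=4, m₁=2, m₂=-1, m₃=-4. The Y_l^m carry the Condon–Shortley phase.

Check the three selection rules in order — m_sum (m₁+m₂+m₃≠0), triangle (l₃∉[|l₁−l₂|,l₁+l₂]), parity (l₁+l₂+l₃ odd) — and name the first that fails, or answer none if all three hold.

m_sum

m₁+m₂+m₃ = 2 − 1 − 4 = -3  ✗
triangle: |5−5|=0 ≤ l₃=4 ≤ 5+5=10
parity: l₁+l₂+l₃ = 14 is even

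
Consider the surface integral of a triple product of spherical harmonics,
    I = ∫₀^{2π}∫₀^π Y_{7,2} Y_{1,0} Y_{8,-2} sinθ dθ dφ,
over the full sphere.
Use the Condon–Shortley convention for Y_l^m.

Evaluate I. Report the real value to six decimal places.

m-sum 0 ✓  L=16 even ✓  6≤8≤8 ✓
Π(2lᵢ+1) = 15×3×17 = 765
triangle coeff Δ(7,1,8) = 1/2040
Σ_t [0,0]: t=0:+1/25401600 = 1/25401600
(3j)²=8/255 [(7 1 8; 0 0 0)], sign=+1
Σ_t [0,0]: t=0:+1/43545600 = 1/43545600
(3j)²=1/34 [(7 1 8; 2 0 -2)], sign=+1
⇒ 4πI² = 12/17
I = (+1)√(12/17/(4π)) = 0.23700703

0.237007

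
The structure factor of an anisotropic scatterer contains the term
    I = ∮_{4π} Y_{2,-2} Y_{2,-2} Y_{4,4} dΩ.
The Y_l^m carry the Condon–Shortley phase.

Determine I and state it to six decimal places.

m-sum 0 ✓  L=8 even ✓  0≤4≤4 ✓
Π(2lᵢ+1) = 5×5×9 = 225
triangle coeff Δ(2,2,4) = 1/630
Σ_t [0,0]: t=0:+1/16 = 1/16
(3j)²=2/35 [(2 2 4; 0 0 0)], sign=+1
Σ_t [0,0]: t=0:+1/576 = 1/576
(3j)²=1/9 [(2 2 4; -2 -2 4)], sign=+1
⇒ 4πI² = 10/7
I = (+1)√(10/7/(4π)) = 0.33716777

0.337168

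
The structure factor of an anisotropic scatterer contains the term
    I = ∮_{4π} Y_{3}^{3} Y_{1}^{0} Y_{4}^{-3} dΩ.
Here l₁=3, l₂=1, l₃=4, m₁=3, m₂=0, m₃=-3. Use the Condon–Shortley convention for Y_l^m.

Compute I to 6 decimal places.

Rules hold: Σm=0, L=8 even, 2≤4≤4.
N = 7·3·9 = 189
Δ = 0!·6!·2!/9! = 1/252
Racah Σ t=0..0: t=0:+1/36 = 1/36
⇒ 3j(3 1 4; 0 0 0)² = 4/63, sgn +1
Racah Σ t=0..0: t=0:+1/720 = 1/720
⇒ 3j(3 1 4; 3 0 -3)² = 1/36, sgn -1
4πI² = N·(3j₀)²·(3jₘ)² = 1/3
I = -1·√(0.333333/4π) = -0.16286750

-0.162868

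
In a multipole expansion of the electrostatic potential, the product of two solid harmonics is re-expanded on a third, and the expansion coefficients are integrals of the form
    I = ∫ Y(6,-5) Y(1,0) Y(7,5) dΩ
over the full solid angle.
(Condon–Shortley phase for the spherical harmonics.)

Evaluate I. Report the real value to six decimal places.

Rules hold: Σm=0, L=14 even, 5≤7≤7.
N = 13·3·15 = 585
Δ = 0!·12!·2!/15! = 1/1365
Racah Σ t=0..0: t=0:+1/518400 = 1/518400
⇒ 3j(6 1 7; 0 0 0)² = 7/195, sgn -1
Racah Σ t=0..0: t=0:+1/39916800 = 1/39916800
⇒ 3j(6 1 7; -5 0 5)² = 8/455, sgn +1
4πI² = N·(3j₀)²·(3jₘ)² = 24/65
I = -1·√(0.369231/4π) = -0.17141310

-0.171413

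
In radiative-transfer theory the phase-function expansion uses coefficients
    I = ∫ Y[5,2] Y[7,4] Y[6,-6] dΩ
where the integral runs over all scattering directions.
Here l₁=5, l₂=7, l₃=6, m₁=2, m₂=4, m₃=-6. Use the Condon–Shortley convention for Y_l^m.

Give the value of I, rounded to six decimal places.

0.159414

Checks pass: Σm=0; 18 even; l₃=6∈[2,12].
(2·5+1)(2·7+1)(2·6+1) = 2145
Δ: 6! 4! 8! / 19! → 1/174594420
sum: t=1:−1/4147200 t=2:+1/207360 t=3:−1/82944 t=4:+1/207360 t=5:−1/4147200 = -1/345600
3j²(5 7 6; 0 0 0) = Δ·Π!·Σ² = 420/46189  (sign -1)
sum: t=3:−1/34836480 = -1/34836480
3j²(5 7 6; 2 4 -6) = Δ·Π!·Σ² = 275/16796  (sign -1)
combine: 4πI² = 2145·420/46189·275/16796 = 433125/1356277
take √, sign +1: I = 0.15941438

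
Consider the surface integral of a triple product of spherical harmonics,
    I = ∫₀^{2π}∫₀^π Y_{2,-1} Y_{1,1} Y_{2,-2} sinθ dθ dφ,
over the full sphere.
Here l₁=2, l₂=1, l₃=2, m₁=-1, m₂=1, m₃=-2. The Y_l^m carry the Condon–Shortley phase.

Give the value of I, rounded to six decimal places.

0.000000

Σmᵢ = -2 ≠ 0, so the φ-integral vanishes; I = 0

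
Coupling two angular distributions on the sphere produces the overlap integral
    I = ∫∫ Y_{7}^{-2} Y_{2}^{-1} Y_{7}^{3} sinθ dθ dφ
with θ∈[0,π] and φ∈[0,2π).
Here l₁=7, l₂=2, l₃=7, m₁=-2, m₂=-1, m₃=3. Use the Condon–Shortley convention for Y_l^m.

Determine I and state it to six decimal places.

-0.123591

m-sum 0 ✓  L=16 even ✓  5≤7≤9 ✓
Π(2lᵢ+1) = 15×5×15 = 1125
triangle coeff Δ(7,2,7) = 1/185640
Σ_t [0,2]: t=0:+1/2419200 t=1:−1/518400 t=2:+1/2419200 = -1/907200
(3j)²=56/3315 [(7 2 7; 0 0 0)], sign=+1
Σ_t [0,1]: t=0:+1/4354560 t=1:−1/1935360 = -1/3483648
(3j)²=125/12376 [(7 2 7; -2 -1 3)], sign=-1
⇒ 4πI² = 9375/48841
I = (-1)√(9375/48841/(4π)) = -0.12359145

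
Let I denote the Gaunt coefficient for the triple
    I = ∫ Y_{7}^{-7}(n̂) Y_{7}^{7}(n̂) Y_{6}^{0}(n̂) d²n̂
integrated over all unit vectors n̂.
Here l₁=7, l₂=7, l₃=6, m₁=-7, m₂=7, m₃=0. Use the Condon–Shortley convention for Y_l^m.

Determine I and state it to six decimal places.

Checks pass: Σm=0; 20 even; l₃=6∈[0,14].
(2·7+1)(2·7+1)(2·6+1) = 2925
Δ: 8! 6! 6! / 21! → 1/2444321880
sum: t=1:−1/2612736000 t=2:+1/20736000 t=3:−1/1658880 t=4:+1/746496 t=5:−1/1658880 t=6:+1/20736000 t=7:−1/2612736000 = 1/4354560
3j²(7 7 6; 0 0 0) = Δ·Π!·Σ² = 1000/138567  (sign +1)
sum: t=8:+1/20901888000 = 1/20901888000
3j²(7 7 6; -7 7 0) = Δ·Π!·Σ² = 143/38760  (sign +1)
combine: 4πI² = 2925·1000/138567·143/38760 = 8125/104329
take √, sign +1: I = 0.07872347

0.078723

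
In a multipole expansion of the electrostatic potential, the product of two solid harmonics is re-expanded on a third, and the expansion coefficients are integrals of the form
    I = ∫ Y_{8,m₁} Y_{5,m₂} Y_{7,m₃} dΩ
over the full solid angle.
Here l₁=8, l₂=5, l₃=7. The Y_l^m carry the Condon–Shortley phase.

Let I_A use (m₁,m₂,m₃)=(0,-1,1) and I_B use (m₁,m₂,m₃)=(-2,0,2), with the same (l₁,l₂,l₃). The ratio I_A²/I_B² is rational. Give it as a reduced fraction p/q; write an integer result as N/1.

Shared (l₁,l₂,l₃)=(8,5,7): N and (l;000)² cancel in I_A²/I_B².
A: Δ = 6!·10!·4!/21! = 1/814773960; Racah Σ t=0..4: t=0:+1/1393459200 t=1:−1/21772800 t=2:+1/3317760 t=3:−1/3110400 t=4:+1/19906560 = -1/66355200; ⇒ 3j(8 5 7; 0 -1 1)² = 21/92378, sgn -1
B: Δ = 6!·10!·4!/21! = 1/814773960; Racah Σ t=1..5: t=1:−1/1045094400 t=2:+1/23224320 t=3:−1/4354560 t=4:+1/4976640 t=5:−1/41472000 = -1/93312000; ⇒ 3j(8 5 7; -2 0 2)² = 32/138567, sgn +1
I_A²/I_B² = (21/92378)/(32/138567) = 63/64

63/64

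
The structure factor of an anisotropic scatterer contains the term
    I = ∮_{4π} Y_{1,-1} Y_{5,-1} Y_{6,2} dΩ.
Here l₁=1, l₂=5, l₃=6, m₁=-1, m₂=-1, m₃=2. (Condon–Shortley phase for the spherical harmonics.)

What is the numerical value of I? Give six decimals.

Checks pass: Σm=0; 12 even; l₃=6∈[4,6].
(2·1+1)(2·5+1)(2·6+1) = 429
Δ: 0! 2! 10! / 13! → 1/858
sum: t=0:+1/14400 = 1/14400
3j²(1 5 6; 0 0 0) = Δ·Π!·Σ² = 6/143  (sign +1)
sum: t=0:+1/34560 = 1/34560
3j²(1 5 6; -1 -1 2) = Δ·Π!·Σ² = 14/429  (sign +1)
combine: 4πI² = 429·6/143·14/429 = 84/143
take √, sign +1: I = 0.21620548

0.216205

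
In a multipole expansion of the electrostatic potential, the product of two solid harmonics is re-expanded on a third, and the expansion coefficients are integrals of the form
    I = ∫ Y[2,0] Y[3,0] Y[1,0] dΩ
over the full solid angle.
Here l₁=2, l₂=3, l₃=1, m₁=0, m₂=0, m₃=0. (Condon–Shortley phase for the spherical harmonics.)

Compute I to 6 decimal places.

0.247767

Checks pass: Σm=0; 6 even; l₃=1∈[1,5].
(2·2+1)(2·3+1)(2·1+1) = 105
Δ: 4! 0! 2! / 7! → 1/105
sum: t=2:+1/4 = 1/4
3j²(2 3 1; 0 0 0) = Δ·Π!·Σ² = 3/35  (sign -1)
(m-triple is (0,0,0) — same symbol as above.)
combine: 4πI² = 105·3/35·3/35 = 27/35
take √, sign +1: I = 0.24776670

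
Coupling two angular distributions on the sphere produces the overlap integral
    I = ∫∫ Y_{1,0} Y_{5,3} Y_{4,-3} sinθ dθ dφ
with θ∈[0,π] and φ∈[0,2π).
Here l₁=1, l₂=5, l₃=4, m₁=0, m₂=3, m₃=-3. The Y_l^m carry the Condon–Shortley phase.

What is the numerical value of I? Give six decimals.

-0.196426

m-sum 0 ✓  L=10 even ✓  4≤4≤6 ✓
Π(2lᵢ+1) = 3×11×9 = 297
triangle coeff Δ(1,5,4) = 1/495
Σ_t [1,1]: t=1:−1/576 = -1/576
(3j)²=5/99 [(1 5 4; 0 0 0)], sign=-1
Σ_t [1,1]: t=1:−1/5040 = -1/5040
(3j)²=16/495 [(1 5 4; 0 3 -3)], sign=+1
⇒ 4πI² = 16/33
I = (-1)√(16/33/(4π)) = -0.19642560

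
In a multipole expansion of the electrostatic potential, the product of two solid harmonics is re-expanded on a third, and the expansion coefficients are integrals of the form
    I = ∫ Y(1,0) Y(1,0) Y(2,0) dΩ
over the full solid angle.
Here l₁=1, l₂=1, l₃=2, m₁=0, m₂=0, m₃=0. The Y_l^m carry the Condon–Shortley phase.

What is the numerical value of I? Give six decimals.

0.252313

Checks pass: Σm=0; 4 even; l₃=2∈[0,2].
(2·1+1)(2·1+1)(2·2+1) = 45
Δ: 0! 2! 2! / 5! → 1/30
sum: t=0:+1/1 = 1/1
3j²(1 1 2; 0 0 0) = Δ·Π!·Σ² = 2/15  (sign +1)
(m-triple is (0,0,0) — same symbol as above.)
combine: 4πI² = 45·2/15·2/15 = 4/5
take √, sign +1: I = 0.25231325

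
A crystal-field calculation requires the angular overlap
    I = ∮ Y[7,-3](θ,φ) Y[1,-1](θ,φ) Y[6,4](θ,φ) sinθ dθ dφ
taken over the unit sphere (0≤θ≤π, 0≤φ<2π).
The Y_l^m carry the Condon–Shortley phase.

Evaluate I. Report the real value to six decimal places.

Checks pass: Σm=0; 14 even; l₃=6∈[6,8].
(2·7+1)(2·1+1)(2·6+1) = 585
Δ: 2! 12! 0! / 15! → 1/1365
sum: t=1:−1/518400 = -1/518400
3j²(7 1 6; 0 0 0) = Δ·Π!·Σ² = 7/195  (sign -1)
sum: t=0:+1/14515200 = 1/14515200
3j²(7 1 6; -3 -1 4) = Δ·Π!·Σ² = 2/455  (sign +1)
combine: 4πI² = 585·7/195·2/455 = 6/65
take √, sign -1: I = -0.08570655

-0.085707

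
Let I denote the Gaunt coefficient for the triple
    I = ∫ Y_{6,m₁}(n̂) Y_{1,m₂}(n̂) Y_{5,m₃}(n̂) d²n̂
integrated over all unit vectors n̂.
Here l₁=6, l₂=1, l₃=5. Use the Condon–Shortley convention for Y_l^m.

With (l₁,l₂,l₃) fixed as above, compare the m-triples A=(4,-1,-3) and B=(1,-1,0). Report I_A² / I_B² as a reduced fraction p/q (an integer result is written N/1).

15/7

Shared (l₁,l₂,l₃)=(6,1,5): N and (l;000)² cancel in I_A²/I_B².
A: Δ = 2!·10!·0!/13! = 1/858; Racah Σ t=0..0: t=0:+1/161280 = 1/161280; ⇒ 3j(6 1 5; 4 -1 -3)² = 15/286, sgn +1
B: Δ = 2!·10!·0!/13! = 1/858; Racah Σ t=0..0: t=0:+1/28800 = 1/28800; ⇒ 3j(6 1 5; 1 -1 0)² = 7/286, sgn -1
I_A²/I_B² = (15/286)/(7/286) = 15/7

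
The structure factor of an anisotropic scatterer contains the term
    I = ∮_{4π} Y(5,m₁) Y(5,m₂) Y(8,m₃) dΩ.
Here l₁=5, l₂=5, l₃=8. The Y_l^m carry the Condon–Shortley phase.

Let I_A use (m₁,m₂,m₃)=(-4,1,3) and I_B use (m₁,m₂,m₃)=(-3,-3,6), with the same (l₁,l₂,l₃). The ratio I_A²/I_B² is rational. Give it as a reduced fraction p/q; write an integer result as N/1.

Shared (l₁,l₂,l₃)=(5,5,8): N and (l;000)² cancel in I_A²/I_B².
A: Δ = 2!·8!·8!/19! = 1/37413090; Racah Σ t=1..2: t=1:−1/29030400 t=2:+1/5806080 = 1/7257600; ⇒ 3j(5 5 8; -4 1 3)² = 64/4199, sgn -1
B: Δ = 2!·8!·8!/19! = 1/37413090; Racah Σ t=0..2: t=0:+1/116121600 t=1:−1/25401600 t=2:+1/116121600 = -1/45158400; ⇒ 3j(5 5 8; -3 -3 6)² = 24/1615, sgn -1
I_A²/I_B² = (64/4199)/(24/1615) = 40/39

40/39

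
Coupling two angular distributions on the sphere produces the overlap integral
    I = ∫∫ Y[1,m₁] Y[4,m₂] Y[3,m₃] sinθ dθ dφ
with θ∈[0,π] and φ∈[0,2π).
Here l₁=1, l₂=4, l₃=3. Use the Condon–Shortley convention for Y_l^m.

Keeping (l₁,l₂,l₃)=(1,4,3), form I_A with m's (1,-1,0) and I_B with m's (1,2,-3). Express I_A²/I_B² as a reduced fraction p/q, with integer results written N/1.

10/1

Same 1,4,3: normalisation and zero-m 3j drop out of the ratio.
A: Δ: 2! 0! 6! / 9! → 1/252; sum: t=0:+1/72 = 1/72; 3j²(1 4 3; 1 -1 0) = Δ·Π!·Σ² = 5/126  (sign -1)
B: Δ: 2! 0! 6! / 9! → 1/252; sum: t=0:+1/1440 = 1/1440; 3j²(1 4 3; 1 2 -3) = Δ·Π!·Σ² = 1/252  (sign +1)
I_A²/I_B² = (5/126)/(1/252) = 10/1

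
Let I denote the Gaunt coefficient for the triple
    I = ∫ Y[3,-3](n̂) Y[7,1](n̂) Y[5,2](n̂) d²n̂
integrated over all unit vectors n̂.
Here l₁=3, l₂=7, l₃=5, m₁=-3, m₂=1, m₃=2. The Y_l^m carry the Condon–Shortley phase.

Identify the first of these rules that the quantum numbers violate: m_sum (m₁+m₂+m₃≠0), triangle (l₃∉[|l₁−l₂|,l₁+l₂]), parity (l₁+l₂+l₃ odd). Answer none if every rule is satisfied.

parity

azimuthal sum: -3 + 1 + 2 = 0  ✓
4 ≤ 5 ≤ 10 (triangle on l)  ✓
L = 3 + 7 + 5 = 15 (odd)  ✗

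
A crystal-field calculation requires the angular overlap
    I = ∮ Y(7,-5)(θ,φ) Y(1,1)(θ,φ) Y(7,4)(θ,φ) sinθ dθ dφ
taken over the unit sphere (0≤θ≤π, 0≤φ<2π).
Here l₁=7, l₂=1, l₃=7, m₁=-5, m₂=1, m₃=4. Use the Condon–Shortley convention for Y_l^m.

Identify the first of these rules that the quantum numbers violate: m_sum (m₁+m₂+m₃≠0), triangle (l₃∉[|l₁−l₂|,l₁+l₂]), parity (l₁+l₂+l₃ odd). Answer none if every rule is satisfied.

parity

m₁+m₂+m₃ = -5 + 1 + 4 = 0  ✓
triangle: |7−1|=6 ≤ l₃=7 ≤ 7+1=8  ✓
parity: l₁+l₂+l₃ = 15 is odd  ✗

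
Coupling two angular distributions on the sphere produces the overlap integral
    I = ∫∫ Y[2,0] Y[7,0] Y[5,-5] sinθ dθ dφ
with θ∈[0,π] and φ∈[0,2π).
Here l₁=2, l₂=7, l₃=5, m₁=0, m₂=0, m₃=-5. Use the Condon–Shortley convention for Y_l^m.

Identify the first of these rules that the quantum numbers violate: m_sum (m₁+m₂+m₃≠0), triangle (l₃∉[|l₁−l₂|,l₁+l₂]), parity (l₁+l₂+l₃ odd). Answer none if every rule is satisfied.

m_sum

azimuthal sum: 0 + 0 − 5 = -5  ✗
5 ≤ 5 ≤ 9 (triangle on l)
L = 2 + 7 + 5 = 14 (even)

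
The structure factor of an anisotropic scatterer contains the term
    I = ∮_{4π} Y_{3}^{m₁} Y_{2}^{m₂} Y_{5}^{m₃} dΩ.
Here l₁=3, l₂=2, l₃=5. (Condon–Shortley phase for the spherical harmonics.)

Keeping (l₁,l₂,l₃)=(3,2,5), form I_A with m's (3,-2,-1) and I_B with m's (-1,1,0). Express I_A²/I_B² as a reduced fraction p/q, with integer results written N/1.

1/50

l's match ⇒ only the (l;m) 3-j factors differ between A and B.
A: triangle coeff Δ(3,2,5) = 1/2310; Σ_t [0,0]: t=0:+1/17280 = 1/17280; (3j)²=1/2310 [(3 2 5; 3 -2 -1)], sign=+1
B: triangle coeff Δ(3,2,5) = 1/2310; Σ_t [0,0]: t=0:+1/288 = 1/288; (3j)²=5/231 [(3 2 5; -1 1 0)], sign=-1
I_A²/I_B² = (1/2310)/(5/231) = 1/50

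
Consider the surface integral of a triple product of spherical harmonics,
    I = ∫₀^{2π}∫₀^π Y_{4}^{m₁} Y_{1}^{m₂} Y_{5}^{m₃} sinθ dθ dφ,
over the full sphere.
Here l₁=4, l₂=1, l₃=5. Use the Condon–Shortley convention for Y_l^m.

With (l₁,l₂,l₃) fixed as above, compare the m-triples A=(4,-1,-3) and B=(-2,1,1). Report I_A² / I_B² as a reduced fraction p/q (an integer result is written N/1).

Same 4,1,5: normalisation and zero-m 3j drop out of the ratio.
A: Δ: 0! 8! 2! / 11! → 1/495; sum: t=0:+1/80640 = 1/80640; 3j²(4 1 5; 4 -1 -3) = Δ·Π!·Σ² = 1/495  (sign +1)
B: Δ: 0! 8! 2! / 11! → 1/495; sum: t=0:+1/2880 = 1/2880; 3j²(4 1 5; -2 1 1) = Δ·Π!·Σ² = 2/165  (sign +1)
I_A²/I_B² = (1/495)/(2/165) = 1/6

1/6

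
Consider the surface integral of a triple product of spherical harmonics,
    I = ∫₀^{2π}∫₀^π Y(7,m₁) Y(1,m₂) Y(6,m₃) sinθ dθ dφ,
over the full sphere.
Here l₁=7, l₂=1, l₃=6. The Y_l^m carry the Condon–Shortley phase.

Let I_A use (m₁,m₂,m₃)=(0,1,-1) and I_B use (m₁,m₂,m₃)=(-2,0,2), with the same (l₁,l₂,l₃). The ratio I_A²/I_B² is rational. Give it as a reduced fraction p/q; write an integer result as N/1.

7/15

Shared (l₁,l₂,l₃)=(7,1,6): N and (l;000)² cancel in I_A²/I_B².
A: Δ = 2!·12!·0!/15! = 1/1365; Racah Σ t=2..2: t=2:+1/1209600 = 1/1209600; ⇒ 3j(7 1 6; 0 1 -1)² = 1/65, sgn -1
B: Δ = 2!·12!·0!/15! = 1/1365; Racah Σ t=1..1: t=1:−1/967680 = -1/967680; ⇒ 3j(7 1 6; -2 0 2)² = 3/91, sgn -1
I_A²/I_B² = (1/65)/(3/91) = 7/15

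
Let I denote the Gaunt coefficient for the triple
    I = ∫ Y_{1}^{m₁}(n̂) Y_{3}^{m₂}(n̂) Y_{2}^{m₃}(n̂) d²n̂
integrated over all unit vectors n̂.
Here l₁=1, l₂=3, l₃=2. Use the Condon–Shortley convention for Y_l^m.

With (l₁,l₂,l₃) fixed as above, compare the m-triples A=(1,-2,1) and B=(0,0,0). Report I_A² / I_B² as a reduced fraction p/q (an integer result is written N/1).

10/9

l's match ⇒ only the (l;m) 3-j factors differ between A and B.
A: triangle coeff Δ(1,3,2) = 1/105; Σ_t [0,0]: t=0:+1/12 = 1/12; (3j)²=2/21 [(1 3 2; 1 -2 1)], sign=-1
B: triangle coeff Δ(1,3,2) = 1/105; Σ_t [1,1]: t=1:−1/4 = -1/4; (3j)²=3/35 [(1 3 2; 0 0 0)], sign=-1
I_A²/I_B² = (2/21)/(3/35) = 10/9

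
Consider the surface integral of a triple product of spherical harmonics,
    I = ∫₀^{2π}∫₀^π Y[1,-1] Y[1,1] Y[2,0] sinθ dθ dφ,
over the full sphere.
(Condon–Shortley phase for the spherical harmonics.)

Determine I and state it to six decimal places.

Rules hold: Σm=0, L=4 even, 0≤2≤2.
N = 3·3·5 = 45
Δ = 0!·2!·2!/5! = 1/30
Racah Σ t=0..0: t=0:+1/1 = 1/1
⇒ 3j(1 1 2; 0 0 0)² = 2/15, sgn +1
Racah Σ t=0..0: t=0:+1/4 = 1/4
⇒ 3j(1 1 2; -1 1 0)² = 1/30, sgn +1
4πI² = N·(3j₀)²·(3jₘ)² = 1/5
I = +1·√(0.2/4π) = 0.12615663

0.126157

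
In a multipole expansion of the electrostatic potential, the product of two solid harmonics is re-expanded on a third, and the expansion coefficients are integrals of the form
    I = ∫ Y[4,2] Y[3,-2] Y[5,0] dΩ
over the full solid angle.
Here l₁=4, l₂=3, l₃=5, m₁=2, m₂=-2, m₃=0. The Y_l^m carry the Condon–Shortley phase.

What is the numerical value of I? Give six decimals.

Rules hold: Σm=0, L=12 even, 1≤5≤7.
N = 9·7·11 = 693
Δ = 2!·6!·4!/13! = 1/180180
Racah Σ t=0..2: t=0:+1/576 t=1:−1/144 t=2:+1/576 = -1/288
⇒ 3j(4 3 5; 0 0 0)² = 20/1001, sgn +1
Racah Σ t=0..1: t=0:+1/576 t=1:−1/2880 = 1/720
⇒ 3j(4 3 5; 2 -2 0)² = 80/3003, sgn -1
4πI² = N·(3j₀)²·(3jₘ)² = 4800/13013
I = -1·√(0.368862/4π) = -0.17132746

-0.171327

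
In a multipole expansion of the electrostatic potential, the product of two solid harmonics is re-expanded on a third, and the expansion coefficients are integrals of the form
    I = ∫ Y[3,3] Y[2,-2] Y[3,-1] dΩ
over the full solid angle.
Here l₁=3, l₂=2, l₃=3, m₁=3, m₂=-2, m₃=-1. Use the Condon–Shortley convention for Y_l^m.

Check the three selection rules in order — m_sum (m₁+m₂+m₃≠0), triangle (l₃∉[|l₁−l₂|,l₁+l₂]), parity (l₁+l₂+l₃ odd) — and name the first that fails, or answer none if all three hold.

none

m₁+m₂+m₃ = 3 − 2 − 1 = 0  ✓
triangle: |3−2|=1 ≤ l₃=3 ≤ 3+2=5  ✓
parity: l₁+l₂+l₃ = 8 is even  ✓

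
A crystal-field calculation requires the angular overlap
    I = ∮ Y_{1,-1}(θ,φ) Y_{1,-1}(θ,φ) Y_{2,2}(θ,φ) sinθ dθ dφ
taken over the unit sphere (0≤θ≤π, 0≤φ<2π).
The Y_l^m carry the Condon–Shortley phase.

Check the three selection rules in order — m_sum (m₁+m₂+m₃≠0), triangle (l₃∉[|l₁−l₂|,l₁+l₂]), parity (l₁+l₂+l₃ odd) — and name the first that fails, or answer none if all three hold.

none

Σmᵢ = 0  ✓
l₃∈[|l₁−l₂|,l₁+l₂]=[0,2], have l₃=2  ✓
Σlᵢ = 4 ⇒ even  ✓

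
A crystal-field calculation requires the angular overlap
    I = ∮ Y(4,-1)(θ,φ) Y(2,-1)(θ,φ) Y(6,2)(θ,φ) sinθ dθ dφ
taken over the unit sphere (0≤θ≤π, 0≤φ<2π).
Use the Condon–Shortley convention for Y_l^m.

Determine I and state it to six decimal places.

0.238034

Rules hold: Σm=0, L=12 even, 2≤6≤6.
N = 9·5·13 = 585
Δ = 0!·8!·4!/13! = 1/6435
Racah Σ t=0..0: t=0:+1/2304 = 1/2304
⇒ 3j(4 2 6; 0 0 0)² = 5/143, sgn +1
Racah Σ t=0..0: t=0:+1/4320 = 1/4320
⇒ 3j(4 2 6; -1 -1 2)² = 224/6435, sgn +1
4πI² = N·(3j₀)²·(3jₘ)² = 1120/1573
I = +1·√(0.712015/4π) = 0.23803440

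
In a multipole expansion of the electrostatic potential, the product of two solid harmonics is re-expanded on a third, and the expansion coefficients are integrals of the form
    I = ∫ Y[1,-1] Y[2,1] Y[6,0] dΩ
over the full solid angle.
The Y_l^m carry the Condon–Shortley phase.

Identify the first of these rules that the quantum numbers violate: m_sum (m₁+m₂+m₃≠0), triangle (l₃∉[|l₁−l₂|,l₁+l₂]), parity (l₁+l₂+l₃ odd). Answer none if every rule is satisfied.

m₁+m₂+m₃ = -1 + 1 + 0 = 0  ✓
triangle: |1−2|=1 ≤ l₃=6 ≤ 1+2=3  ✗
parity: l₁+l₂+l₃ = 9 is odd

triangle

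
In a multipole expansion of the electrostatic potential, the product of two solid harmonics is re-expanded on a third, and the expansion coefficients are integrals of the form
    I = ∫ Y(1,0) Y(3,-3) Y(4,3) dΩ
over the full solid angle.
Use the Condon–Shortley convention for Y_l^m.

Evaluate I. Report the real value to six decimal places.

-0.162868

Rules hold: Σm=0, L=8 even, 2≤4≤4.
N = 3·7·9 = 189
Δ = 0!·2!·6!/9! = 1/252
Racah Σ t=0..0: t=0:+1/36 = 1/36
⇒ 3j(1 3 4; 0 0 0)² = 4/63, sgn +1
Racah Σ t=0..0: t=0:+1/720 = 1/720
⇒ 3j(1 3 4; 0 -3 3)² = 1/36, sgn -1
4πI² = N·(3j₀)²·(3jₘ)² = 1/3
I = -1·√(0.333333/4π) = -0.16286750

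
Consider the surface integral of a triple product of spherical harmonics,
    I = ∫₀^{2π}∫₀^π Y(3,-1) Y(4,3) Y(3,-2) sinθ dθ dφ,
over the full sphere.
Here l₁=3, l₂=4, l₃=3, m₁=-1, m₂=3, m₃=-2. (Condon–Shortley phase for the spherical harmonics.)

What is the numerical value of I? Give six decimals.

m-sum 0 ✓  L=10 even ✓  1≤3≤7 ✓
Π(2lᵢ+1) = 7×9×7 = 441
triangle coeff Δ(3,4,3) = 1/34650
Σ_t [1,3]: t=1:−1/72 t=2:+1/16 t=3:−1/72 = 5/144
(3j)²=2/77 [(3 4 3; 0 0 0)], sign=-1
Σ_t [3,4]: t=3:−1/144 t=4:+1/288 = -1/288
(3j)²=1/99 [(3 4 3; -1 3 -2)], sign=+1
⇒ 4πI² = 14/121
I = (-1)√(14/121/(4π)) = -0.09595473

-0.095955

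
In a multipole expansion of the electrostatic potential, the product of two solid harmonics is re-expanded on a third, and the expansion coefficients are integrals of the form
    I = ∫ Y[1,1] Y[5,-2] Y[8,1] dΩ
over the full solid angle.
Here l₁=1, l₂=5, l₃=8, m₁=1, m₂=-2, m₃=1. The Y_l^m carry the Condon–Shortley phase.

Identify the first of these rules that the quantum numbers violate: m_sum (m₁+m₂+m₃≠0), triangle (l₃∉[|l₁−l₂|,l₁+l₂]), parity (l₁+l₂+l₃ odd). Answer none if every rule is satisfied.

triangle

m₁+m₂+m₃ = 1 − 2 + 1 = 0  ✓
triangle: |1−5|=4 ≤ l₃=8 ≤ 1+5=6  ✗
parity: l₁+l₂+l₃ = 14 is even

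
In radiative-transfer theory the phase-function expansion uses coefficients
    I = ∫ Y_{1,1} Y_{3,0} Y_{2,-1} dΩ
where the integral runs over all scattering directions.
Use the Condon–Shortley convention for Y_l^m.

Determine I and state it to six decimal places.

0.143048

Rules hold: Σm=0, L=6 even, 2≤2≤4.
N = 3·7·5 = 105
Δ = 2!·0!·4!/7! = 1/105
Racah Σ t=1..1: t=1:−1/4 = -1/4
⇒ 3j(1 3 2; 0 0 0)² = 3/35, sgn -1
Racah Σ t=0..0: t=0:+1/12 = 1/12
⇒ 3j(1 3 2; 1 0 -1)² = 1/35, sgn -1
4πI² = N·(3j₀)²·(3jₘ)² = 9/35
I = +1·√(0.257143/4π) = 0.14304817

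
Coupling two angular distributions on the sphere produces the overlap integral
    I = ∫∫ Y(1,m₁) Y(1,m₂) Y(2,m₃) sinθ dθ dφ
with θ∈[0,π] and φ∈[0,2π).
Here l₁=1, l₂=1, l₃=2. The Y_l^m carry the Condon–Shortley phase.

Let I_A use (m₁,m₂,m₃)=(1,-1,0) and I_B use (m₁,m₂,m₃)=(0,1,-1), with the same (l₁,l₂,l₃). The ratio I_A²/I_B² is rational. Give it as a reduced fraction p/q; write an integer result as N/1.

1/3

Same 1,1,2: normalisation and zero-m 3j drop out of the ratio.
A: Δ: 0! 2! 2! / 5! → 1/30; sum: t=0:+1/4 = 1/4; 3j²(1 1 2; 1 -1 0) = Δ·Π!·Σ² = 1/30  (sign +1)
B: Δ: 0! 2! 2! / 5! → 1/30; sum: t=0:+1/2 = 1/2; 3j²(1 1 2; 0 1 -1) = Δ·Π!·Σ² = 1/10  (sign -1)
I_A²/I_B² = (1/30)/(1/10) = 1/3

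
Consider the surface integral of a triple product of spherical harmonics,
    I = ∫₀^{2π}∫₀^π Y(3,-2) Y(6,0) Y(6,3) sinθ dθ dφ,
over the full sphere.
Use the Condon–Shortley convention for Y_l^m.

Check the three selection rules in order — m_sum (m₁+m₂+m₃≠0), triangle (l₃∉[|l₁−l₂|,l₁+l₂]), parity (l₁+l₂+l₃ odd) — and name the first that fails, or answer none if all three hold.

Σmᵢ = 1  ✗
l₃∈[|l₁−l₂|,l₁+l₂]=[3,9], have l₃=6
Σlᵢ = 15 ⇒ odd

m_sum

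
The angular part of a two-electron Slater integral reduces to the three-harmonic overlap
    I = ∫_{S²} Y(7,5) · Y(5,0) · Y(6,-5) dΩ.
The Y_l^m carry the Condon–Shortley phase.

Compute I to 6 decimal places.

Rules hold: Σm=0, L=18 even, 2≤6≤12.
N = 15·11·13 = 2145
Δ = 6!·8!·4!/19! = 1/174594420
Racah Σ t=1..5: t=1:−1/4147200 t=2:+1/207360 t=3:−1/82944 t=4:+1/207360 t=5:−1/4147200 = -1/345600
⇒ 3j(7 5 6; 0 0 0)² = 420/46189, sgn -1
Racah Σ t=1..2: t=1:−1/14515200 t=2:+1/11612160 = 1/58060800
⇒ 3j(7 5 6; 5 0 -5)² = 55/58786, sgn -1
4πI² = N·(3j₀)²·(3jₘ)² = 24750/1356277
I = +1·√(0.0182485/4π) = 0.03810733

0.038107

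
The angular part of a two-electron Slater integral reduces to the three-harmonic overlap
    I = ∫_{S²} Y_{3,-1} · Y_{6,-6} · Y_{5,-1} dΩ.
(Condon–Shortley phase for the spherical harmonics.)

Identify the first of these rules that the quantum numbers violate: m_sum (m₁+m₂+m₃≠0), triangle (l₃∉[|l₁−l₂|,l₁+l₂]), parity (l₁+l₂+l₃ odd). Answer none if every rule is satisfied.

m_sum

azimuthal sum: -1 − 6 − 1 = -8  ✗
3 ≤ 5 ≤ 9 (triangle on l)
L = 3 + 6 + 5 = 14 (even)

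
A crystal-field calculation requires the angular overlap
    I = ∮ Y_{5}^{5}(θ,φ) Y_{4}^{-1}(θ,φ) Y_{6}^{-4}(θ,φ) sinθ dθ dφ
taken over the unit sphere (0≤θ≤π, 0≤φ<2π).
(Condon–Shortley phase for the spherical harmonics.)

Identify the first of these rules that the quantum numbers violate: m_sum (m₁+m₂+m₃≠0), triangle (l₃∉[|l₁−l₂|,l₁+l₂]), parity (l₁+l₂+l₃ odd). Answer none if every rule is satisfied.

parity

azimuthal sum: 5 − 1 − 4 = 0  ✓
1 ≤ 6 ≤ 9 (triangle on l)  ✓
L = 5 + 4 + 6 = 15 (odd)  ✗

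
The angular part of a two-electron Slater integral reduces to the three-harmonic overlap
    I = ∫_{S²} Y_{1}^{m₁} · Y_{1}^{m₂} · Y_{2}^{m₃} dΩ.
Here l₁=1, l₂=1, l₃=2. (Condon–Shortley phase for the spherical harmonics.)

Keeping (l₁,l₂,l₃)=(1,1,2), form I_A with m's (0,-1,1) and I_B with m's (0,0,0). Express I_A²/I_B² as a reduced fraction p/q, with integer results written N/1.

3/4

Same 1,1,2: normalisation and zero-m 3j drop out of the ratio.
A: Δ: 0! 2! 2! / 5! → 1/30; sum: t=0:+1/2 = 1/2; 3j²(1 1 2; 0 -1 1) = Δ·Π!·Σ² = 1/10  (sign -1)
B: Δ: 0! 2! 2! / 5! → 1/30; sum: t=0:+1/1 = 1/1; 3j²(1 1 2; 0 0 0) = Δ·Π!·Σ² = 2/15  (sign +1)
I_A²/I_B² = (1/10)/(2/15) = 3/4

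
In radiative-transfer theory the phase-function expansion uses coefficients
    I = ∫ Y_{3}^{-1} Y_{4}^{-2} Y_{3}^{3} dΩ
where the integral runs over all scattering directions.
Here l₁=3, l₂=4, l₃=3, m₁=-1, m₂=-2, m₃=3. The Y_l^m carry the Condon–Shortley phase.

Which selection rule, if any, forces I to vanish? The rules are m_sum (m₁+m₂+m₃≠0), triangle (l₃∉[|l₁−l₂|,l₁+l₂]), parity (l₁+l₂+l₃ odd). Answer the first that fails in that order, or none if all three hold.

Σmᵢ = 0  ✓
l₃∈[|l₁−l₂|,l₁+l₂]=[1,7], have l₃=3  ✓
Σlᵢ = 10 ⇒ even  ✓

none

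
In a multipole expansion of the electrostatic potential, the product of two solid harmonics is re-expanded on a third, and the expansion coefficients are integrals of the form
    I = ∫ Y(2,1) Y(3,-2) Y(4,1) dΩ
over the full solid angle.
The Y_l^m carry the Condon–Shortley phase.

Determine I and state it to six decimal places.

L=9 odd ⇒ parity kills the (l;000) factor ⇒ I = 0

0.000000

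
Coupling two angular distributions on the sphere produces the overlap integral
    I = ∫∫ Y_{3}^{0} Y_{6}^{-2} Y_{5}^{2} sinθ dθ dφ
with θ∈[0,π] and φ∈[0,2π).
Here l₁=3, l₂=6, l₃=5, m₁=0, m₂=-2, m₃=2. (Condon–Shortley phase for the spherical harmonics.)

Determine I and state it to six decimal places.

Rules hold: Σm=0, L=14 even, 3≤5≤9.
N = 7·13·11 = 1001
Δ = 4!·2!·8!/15! = 1/675675
Racah Σ t=1..3: t=1:−1/8640 t=2:+1/2304 t=3:−1/8640 = 7/34560
⇒ 3j(3 6 5; 0 0 0)² = 7/429, sgn -1
Racah Σ t=1..3: t=1:−1/8640 t=2:+1/5760 t=3:−1/60480 = 1/24192
⇒ 3j(3 6 5; 0 -2 2)² = 8/3003, sgn -1
4πI² = N·(3j₀)²·(3jₘ)² = 56/1287
I = +1·√(0.043512/4π) = 0.05884368

0.058844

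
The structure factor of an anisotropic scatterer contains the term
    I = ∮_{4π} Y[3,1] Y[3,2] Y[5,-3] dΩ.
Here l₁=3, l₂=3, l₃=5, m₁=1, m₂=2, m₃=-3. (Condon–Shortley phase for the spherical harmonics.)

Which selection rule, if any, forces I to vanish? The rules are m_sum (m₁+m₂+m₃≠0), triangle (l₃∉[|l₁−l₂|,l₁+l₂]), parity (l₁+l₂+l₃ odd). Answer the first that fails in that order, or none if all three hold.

parity

Σmᵢ = 0  ✓
l₃∈[|l₁−l₂|,l₁+l₂]=[0,6], have l₃=5  ✓
Σlᵢ = 11 ⇒ odd  ✗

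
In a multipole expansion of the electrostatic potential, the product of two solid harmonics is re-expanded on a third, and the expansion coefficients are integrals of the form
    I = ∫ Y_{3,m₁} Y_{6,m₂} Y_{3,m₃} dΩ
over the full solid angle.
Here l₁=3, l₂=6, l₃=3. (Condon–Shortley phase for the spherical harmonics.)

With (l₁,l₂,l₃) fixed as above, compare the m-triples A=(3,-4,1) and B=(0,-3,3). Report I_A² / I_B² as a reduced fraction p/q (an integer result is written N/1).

5/2

Shared (l₁,l₂,l₃)=(3,6,3): N and (l;000)² cancel in I_A²/I_B².
A: Δ = 6!·0!·6!/13! = 1/12012; Racah Σ t=0..0: t=0:+1/34560 = 1/34560; ⇒ 3j(3 6 3; 3 -4 1)² = 5/286, sgn +1
B: Δ = 6!·0!·6!/13! = 1/12012; Racah Σ t=3..3: t=3:−1/25920 = -1/25920; ⇒ 3j(3 6 3; 0 -3 3)² = 1/143, sgn -1
I_A²/I_B² = (5/286)/(1/143) = 5/2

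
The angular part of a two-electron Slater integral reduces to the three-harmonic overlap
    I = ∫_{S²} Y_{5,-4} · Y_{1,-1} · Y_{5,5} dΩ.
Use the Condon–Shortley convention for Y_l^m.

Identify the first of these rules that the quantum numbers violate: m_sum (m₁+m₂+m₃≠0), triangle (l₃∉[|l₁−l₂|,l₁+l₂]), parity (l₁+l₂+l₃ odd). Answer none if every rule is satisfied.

parity

azimuthal sum: -4 − 1 + 5 = 0  ✓
4 ≤ 5 ≤ 6 (triangle on l)  ✓
L = 5 + 1 + 5 = 11 (odd)  ✗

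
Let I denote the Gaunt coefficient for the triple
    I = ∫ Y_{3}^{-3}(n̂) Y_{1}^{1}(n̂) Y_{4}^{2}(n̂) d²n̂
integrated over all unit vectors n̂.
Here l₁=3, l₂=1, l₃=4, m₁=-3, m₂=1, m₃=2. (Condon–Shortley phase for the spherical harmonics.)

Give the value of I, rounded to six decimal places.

Rules hold: Σm=0, L=8 even, 2≤4≤4.
N = 7·3·9 = 189
Δ = 0!·6!·2!/9! = 1/252
Racah Σ t=0..0: t=0:+1/36 = 1/36
⇒ 3j(3 1 4; 0 0 0)² = 4/63, sgn +1
Racah Σ t=0..0: t=0:+1/1440 = 1/1440
⇒ 3j(3 1 4; -3 1 2)² = 1/252, sgn +1
4πI² = N·(3j₀)²·(3jₘ)² = 1/21
I = +1·√(0.047619/4π) = 0.06155813

0.061558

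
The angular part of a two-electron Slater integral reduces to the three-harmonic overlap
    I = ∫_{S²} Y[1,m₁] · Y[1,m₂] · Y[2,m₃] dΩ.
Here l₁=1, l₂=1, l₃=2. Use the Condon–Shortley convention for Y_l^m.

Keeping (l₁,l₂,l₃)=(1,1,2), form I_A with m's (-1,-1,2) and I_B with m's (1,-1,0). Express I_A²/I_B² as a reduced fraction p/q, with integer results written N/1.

6/1

Same 1,1,2: normalisation and zero-m 3j drop out of the ratio.
A: Δ: 0! 2! 2! / 5! → 1/30; sum: t=0:+1/4 = 1/4; 3j²(1 1 2; -1 -1 2) = Δ·Π!·Σ² = 1/5  (sign +1)
B: Δ: 0! 2! 2! / 5! → 1/30; sum: t=0:+1/4 = 1/4; 3j²(1 1 2; 1 -1 0) = Δ·Π!·Σ² = 1/30  (sign +1)
I_A²/I_B² = (1/5)/(1/30) = 6/1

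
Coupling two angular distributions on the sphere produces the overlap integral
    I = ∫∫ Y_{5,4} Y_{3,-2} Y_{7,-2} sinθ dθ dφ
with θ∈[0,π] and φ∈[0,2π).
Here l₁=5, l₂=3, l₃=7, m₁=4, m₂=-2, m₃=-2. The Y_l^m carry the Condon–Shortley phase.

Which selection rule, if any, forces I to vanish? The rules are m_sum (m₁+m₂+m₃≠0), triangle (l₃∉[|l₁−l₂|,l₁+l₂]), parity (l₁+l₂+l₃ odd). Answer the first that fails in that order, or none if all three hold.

parity

azimuthal sum: 4 − 2 − 2 = 0  ✓
2 ≤ 7 ≤ 8 (triangle on l)  ✓
L = 5 + 3 + 7 = 15 (odd)  ✗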